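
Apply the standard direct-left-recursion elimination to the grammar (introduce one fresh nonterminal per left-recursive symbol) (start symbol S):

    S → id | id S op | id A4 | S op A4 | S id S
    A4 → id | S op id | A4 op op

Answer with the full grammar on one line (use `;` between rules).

S → id S' | id S op S' | id A4 S'; A4 → id A4' | S op id A4'; S' → op A4 S' | id S S' | ε; A4' → op op A4' | ε

Directly left-recursive nonterminals: S, A4.
For S: α = {op A4, id S}, β = {id, id S op, id A4}. Rewrite as S → β S' and S' → α S' | ε.
For A4: α = {op op}, β = {id, S op id}. Rewrite as A4 → β A4' and A4' → α A4' | ε.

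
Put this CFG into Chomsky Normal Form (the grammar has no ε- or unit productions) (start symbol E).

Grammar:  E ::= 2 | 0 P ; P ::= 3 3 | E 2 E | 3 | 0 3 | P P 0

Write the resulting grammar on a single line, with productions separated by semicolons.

E ::= 2 | X1 P; P ::= X2 X2 | E Y1 | 3 | X1 X2 | P Y2; X1 ::= 0; X2 ::= 3; X3 ::= 2; Y1 ::= X3 E; Y2 ::= P X1

Introduce a nonterminal for each terminal appearing in a rule of length ≥ 2: X1 → 0, X2 → 3, X3 → 2.
Binarize each right-hand side of length ≥ 3 by chaining fresh nonterminals (Y1, Y2, …): affected rules were P → E X3 E; P → P P X1.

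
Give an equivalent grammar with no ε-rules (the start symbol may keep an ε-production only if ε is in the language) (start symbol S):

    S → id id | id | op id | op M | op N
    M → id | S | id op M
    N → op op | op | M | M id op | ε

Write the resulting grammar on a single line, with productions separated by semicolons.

S → id id | id | op id | op M | op N | op; M → id | S | id op M; N → op op | op | M | M id op

The nullable symbols are {N}.
ε ∉ L(G), so no ε-production is kept.
Expand every rule over subsets of its nullable positions: S → op N gives op N | op.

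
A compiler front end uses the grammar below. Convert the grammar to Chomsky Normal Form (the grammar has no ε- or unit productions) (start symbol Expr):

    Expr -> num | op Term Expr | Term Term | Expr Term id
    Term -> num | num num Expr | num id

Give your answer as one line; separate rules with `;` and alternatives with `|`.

Introduce a nonterminal for each terminal appearing in a rule of length ≥ 2: X1 → op, X2 → id, X3 → num.
Binarize each right-hand side of length ≥ 3 by chaining fresh nonterminals (Y1, Y2, …): affected rules were Expr → X1 Term Expr; Expr → Expr Term X2; Term → X3 X3 Expr.

Expr -> num | X1 Y1 | Term Term | Expr Y2; Term -> num | X3 Y3 | X3 X2; X1 -> op; X2 -> id; X3 -> num; Y1 -> Term Expr; Y2 -> Term X2; Y3 -> X3 Expr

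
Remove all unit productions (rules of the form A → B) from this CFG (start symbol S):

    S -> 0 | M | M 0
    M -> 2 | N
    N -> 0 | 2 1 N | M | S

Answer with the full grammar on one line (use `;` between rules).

S -> 0 | M 0 | 2 1 N | 2; M -> 0 | M 0 | 2 1 N | 2; N -> 0 | M 0 | 2 1 N | 2

Unit pairs: M ⇒* {N, S}; N ⇒* {M, S}; S ⇒* {M, N}.
For every A with A ⇒* B via unit rules, add B's non-unit alternatives to A; then delete every rule of the form X → Y.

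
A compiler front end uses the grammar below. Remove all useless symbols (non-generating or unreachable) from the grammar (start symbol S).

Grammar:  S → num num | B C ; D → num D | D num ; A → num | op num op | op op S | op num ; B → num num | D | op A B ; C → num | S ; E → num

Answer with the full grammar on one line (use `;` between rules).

S → num num | B C; A → num | op num op | op op S | op num; B → num num | op A B; C → num | S

Generating nonterminals: {A, B, C, E, S}.
Reachable from S after that: {A, B, C, S}.
Removed useless symbols: {D, E} and every production mentioning them.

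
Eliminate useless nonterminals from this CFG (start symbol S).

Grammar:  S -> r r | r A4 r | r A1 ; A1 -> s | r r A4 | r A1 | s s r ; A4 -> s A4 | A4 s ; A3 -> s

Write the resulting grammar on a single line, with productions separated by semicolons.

S -> r r | r A1; A1 -> s | r A1 | s s r

Generating nonterminals: {A1, A3, S}.
Reachable from S after that: {A1, S}.
Removed useless symbols: {A3, A4} and every production mentioning them.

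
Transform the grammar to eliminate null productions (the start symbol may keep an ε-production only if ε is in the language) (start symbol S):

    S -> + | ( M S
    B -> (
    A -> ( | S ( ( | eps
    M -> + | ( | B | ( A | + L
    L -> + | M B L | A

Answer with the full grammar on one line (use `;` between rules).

The nullable symbols are {A, L}.
ε ∉ L(G), so no ε-production is kept.
For each production, add variants omitting each subset of nullable occurrences: L → M B L gives M B L | M B.

S -> + | ( M S; B -> (; A -> ( | S ( (; M -> + | ( | B | ( A | + L; L -> + | M B L | M B | A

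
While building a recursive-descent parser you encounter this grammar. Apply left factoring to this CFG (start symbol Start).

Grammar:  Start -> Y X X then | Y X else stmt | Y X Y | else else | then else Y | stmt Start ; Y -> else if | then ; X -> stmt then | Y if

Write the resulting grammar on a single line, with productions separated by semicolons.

Start -> else else | then else Y | stmt Start | Y X Start1; Y -> else if | then; X -> stmt then | Y if; Start1 -> X then | else stmt | Y

Start has alternatives sharing prefix 'Y X': factor to Start → Y X Start1 with Start1 → X then | else stmt | Y.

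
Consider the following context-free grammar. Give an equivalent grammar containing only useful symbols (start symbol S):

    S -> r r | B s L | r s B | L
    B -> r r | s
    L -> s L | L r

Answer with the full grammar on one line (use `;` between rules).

S -> r r | r s B; B -> r r | s

Generating nonterminals: {B, S}.
Reachable from S after that: {B, S}.
Removed useless symbols: {L} and every production mentioning them.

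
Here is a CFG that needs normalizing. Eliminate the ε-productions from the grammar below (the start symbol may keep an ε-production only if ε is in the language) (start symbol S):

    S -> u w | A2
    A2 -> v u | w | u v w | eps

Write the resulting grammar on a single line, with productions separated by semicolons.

S -> u w | A2 | ε; A2 -> v u | w | u v w

Nullable set = {A2, S}.
ε ∈ L(G) since S is nullable, so keep S → ε.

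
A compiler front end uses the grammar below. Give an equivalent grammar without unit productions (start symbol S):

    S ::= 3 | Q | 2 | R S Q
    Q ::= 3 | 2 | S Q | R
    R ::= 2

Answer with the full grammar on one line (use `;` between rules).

S ::= 2 | 3 | R S Q | S Q; Q ::= 2 | 3 | S Q; R ::= 2

Unit pairs: Q ⇒* {R}; S ⇒* {Q, R}.
For each unit pair (A, B), copy every non-unit production of B to A, then drop all unit productions.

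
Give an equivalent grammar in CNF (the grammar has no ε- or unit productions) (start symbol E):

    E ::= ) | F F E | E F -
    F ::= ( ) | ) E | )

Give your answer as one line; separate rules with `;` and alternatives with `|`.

E ::= ) | F Y1 | E Y2; F ::= X2 X3 | X3 E | ); X1 ::= -; X2 ::= (; X3 ::= ); Y1 ::= F E; Y2 ::= F X1

Introduce a nonterminal for each terminal appearing in a rule of length ≥ 2: X1 → -, X2 → (, X3 → ).
Binarize each right-hand side of length ≥ 3 by chaining fresh nonterminals (Y1, Y2, …): affected rules were E → F F E; E → E F X1.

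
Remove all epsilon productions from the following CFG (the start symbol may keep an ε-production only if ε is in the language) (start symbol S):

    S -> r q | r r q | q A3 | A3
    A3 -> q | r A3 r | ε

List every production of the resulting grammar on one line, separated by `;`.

S -> r q | r r q | q A3 | q | A3 | ε; A3 -> q | r A3 r | r r

Nullable set = {A3, S}.
ε ∈ L(G) since S is nullable, so keep S → ε.
Expand every rule over subsets of its nullable positions: S → q A3 gives q A3 | q. A3 → r A3 r gives r A3 r | r r.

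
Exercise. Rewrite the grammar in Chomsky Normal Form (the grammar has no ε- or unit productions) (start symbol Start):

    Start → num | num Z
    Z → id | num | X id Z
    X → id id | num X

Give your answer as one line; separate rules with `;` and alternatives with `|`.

Start → num | X1 Z; Z → id | num | X Y1; X → X2 X2 | X1 X; X1 → num; X2 → id; Y1 → X2 Z

Introduce a nonterminal for each terminal appearing in a rule of length ≥ 2: X1 → num, X2 → id.
Binarize each right-hand side of length ≥ 3 by chaining fresh nonterminals (Y1, Y2, …): affected rules were Z → X X2 Z.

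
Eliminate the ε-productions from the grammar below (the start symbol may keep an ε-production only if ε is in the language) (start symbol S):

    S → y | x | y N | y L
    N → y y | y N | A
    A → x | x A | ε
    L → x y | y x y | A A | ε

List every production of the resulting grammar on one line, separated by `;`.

S → y | x | y N | y L; N → y y | y N | y | A; A → x | x A; L → x y | y x y | A A | A

Nullable set = {A, L, N}.
ε ∉ L(G), so no ε-production is kept.
Add the nullable-subset variants: N → y N gives y N | y. L → A A gives A A | A.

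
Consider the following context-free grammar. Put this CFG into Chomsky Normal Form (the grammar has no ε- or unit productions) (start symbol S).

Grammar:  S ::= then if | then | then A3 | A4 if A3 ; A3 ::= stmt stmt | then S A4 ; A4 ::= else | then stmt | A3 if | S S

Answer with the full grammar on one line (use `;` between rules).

Introduce a nonterminal for each terminal appearing in a rule of length ≥ 2: X1 → then, X2 → if, X3 → stmt.
Binarize each right-hand side of length ≥ 3 by chaining fresh nonterminals (Y1, Y2, …): affected rules were S → A4 X2 A3; A3 → X1 S A4.

S ::= X1 X2 | then | X1 A3 | A4 Y1; A3 ::= X3 X3 | X1 Y2; A4 ::= else | X1 X3 | A3 X2 | S S; X1 ::= then; X2 ::= if; X3 ::= stmt; Y1 ::= X2 A3; Y2 ::= S A4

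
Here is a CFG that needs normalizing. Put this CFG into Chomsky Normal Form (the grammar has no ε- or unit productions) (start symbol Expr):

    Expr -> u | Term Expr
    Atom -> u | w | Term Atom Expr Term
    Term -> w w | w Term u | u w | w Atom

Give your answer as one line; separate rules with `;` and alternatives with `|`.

Expr -> u | Term Expr; Atom -> u | w | Term Y1; Term -> X1 X1 | X1 Y3 | X2 X1 | X1 Atom; X1 -> w; X2 -> u; Y1 -> Atom Y2; Y2 -> Expr Term; Y3 -> Term X2

Introduce a nonterminal for each terminal appearing in a rule of length ≥ 2: X1 → w, X2 → u.
Binarize each right-hand side of length ≥ 3 by chaining fresh nonterminals (Y1, Y2, …): affected rules were Atom → Term Atom Expr Term; Term → X1 Term X2.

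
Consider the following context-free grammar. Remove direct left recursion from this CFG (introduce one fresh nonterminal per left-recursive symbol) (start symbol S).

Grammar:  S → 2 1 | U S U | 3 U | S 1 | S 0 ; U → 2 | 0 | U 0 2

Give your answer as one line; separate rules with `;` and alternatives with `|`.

S → 2 1 S' | U S U S' | 3 U S'; U → 2 U' | 0 U'; S' → 1 S' | 0 S' | eps; U' → 0 2 U' | eps

Left recursion appears on S, U.
For S: α = {1, 0}, β = {2 1, U S U, 3 U}. Rewrite as S → β S' and S' → α S' | ε.
For U: α = {0 2}, β = {2, 0}. Rewrite as U → β U' and U' → α U' | ε.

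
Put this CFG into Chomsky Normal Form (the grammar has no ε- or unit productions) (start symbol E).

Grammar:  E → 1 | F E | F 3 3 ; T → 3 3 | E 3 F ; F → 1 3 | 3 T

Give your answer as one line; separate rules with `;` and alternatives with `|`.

E → 1 | F E | F Y1; T → X1 X1 | E Y2; F → X2 X1 | X1 T; X1 → 3; X2 → 1; Y1 → X1 X1; Y2 → X1 F

Introduce a nonterminal for each terminal appearing in a rule of length ≥ 2: X1 → 3, X2 → 1.
Binarize each right-hand side of length ≥ 3 by chaining fresh nonterminals (Y1, Y2, …): affected rules were E → F X1 X1; T → E X1 F.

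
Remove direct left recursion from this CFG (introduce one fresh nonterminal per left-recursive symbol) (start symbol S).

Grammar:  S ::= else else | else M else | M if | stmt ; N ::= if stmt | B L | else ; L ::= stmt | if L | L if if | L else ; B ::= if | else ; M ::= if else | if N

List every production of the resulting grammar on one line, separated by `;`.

Left recursion appears on L.
For L: α = {if if, else}, β = {stmt, if L}. Rewrite as L → β L' and L' → α L' | ε.

S ::= else else | else M else | M if | stmt; N ::= if stmt | B L | else; L ::= stmt L' | if L L'; B ::= if | else; M ::= if else | if N; L' ::= if if L' | else L' | ε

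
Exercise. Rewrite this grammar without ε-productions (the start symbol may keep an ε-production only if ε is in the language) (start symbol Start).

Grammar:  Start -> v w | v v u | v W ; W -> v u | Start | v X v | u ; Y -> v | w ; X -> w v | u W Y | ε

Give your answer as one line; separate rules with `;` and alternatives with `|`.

Nullable set = {X}.
ε ∉ L(G), so no ε-production is kept.
Add the nullable-subset variants: W → v X v gives v X v | v v.

Start -> v w | v v u | v W; W -> v u | Start | v X v | v v | u; Y -> v | w; X -> w v | u W Y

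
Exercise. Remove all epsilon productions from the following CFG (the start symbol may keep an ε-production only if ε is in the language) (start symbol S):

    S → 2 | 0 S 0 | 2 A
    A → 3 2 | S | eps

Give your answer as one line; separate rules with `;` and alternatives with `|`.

Nullable nonterminals: {A}.
ε ∉ L(G), so no ε-production is kept.

S → 2 | 0 S 0 | 2 A; A → 3 2 | S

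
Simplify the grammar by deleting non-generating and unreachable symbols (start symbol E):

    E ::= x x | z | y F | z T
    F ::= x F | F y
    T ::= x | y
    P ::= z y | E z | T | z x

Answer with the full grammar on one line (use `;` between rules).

E ::= x x | z | z T; T ::= x | y

Generating nonterminals: {E, P, T}.
Reachable from E after that: {E, T}.
Removed useless symbols: {F, P} and every production mentioning them.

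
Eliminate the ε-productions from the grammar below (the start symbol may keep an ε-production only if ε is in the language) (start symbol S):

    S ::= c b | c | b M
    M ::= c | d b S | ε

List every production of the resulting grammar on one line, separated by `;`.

Nullable nonterminals: {M}.
ε ∉ L(G), so no ε-production is kept.
For each production, add variants omitting each subset of nullable occurrences: S → b M gives b M | b.

S ::= c b | c | b M | b; M ::= c | d b S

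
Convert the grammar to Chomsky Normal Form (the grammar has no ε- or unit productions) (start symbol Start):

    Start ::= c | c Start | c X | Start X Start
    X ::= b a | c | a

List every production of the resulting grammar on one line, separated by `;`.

Introduce a nonterminal for each terminal appearing in a rule of length ≥ 2: X1 → c, X2 → b, X3 → a.
Binarize each right-hand side of length ≥ 3 by chaining fresh nonterminals (Y1, Y2, …): affected rules were Start → Start X Start.

Start ::= c | X1 Start | X1 X | Start Y1; X ::= X2 X3 | c | a; X1 ::= c; X2 ::= b; X3 ::= a; Y1 ::= X Start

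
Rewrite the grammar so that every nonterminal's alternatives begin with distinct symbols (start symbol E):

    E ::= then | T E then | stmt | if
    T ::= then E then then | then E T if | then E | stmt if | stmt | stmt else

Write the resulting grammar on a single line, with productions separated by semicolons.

T has alternatives sharing prefix 'then E': factor to T → then E T' with T' → then then | T if | ε.
T has alternatives sharing prefix 'stmt': factor to T → stmt T'' with T'' → if | ε | else.

E ::= then | T E then | stmt | if; T ::= then E T' | stmt T''; T' ::= then then | T if | ε; T'' ::= if | ε | else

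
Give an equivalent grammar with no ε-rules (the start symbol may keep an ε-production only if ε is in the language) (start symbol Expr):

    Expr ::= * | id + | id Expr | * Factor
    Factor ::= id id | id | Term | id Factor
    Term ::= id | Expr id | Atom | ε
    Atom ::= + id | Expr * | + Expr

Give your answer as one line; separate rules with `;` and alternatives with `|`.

Nullable nonterminals: {Factor, Term}.
ε ∉ L(G), so no ε-production is kept.

Expr ::= * | id + | id Expr | * Factor; Factor ::= id id | id | Term | id Factor; Term ::= id | Expr id | Atom; Atom ::= + id | Expr * | + Expr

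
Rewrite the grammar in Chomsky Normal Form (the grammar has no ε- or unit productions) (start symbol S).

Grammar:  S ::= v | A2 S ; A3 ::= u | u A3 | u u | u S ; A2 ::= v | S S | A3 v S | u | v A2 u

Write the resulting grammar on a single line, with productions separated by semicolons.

Introduce a nonterminal for each terminal appearing in a rule of length ≥ 2: X1 → u, X2 → v.
Binarize each right-hand side of length ≥ 3 by chaining fresh nonterminals (Y1, Y2, …): affected rules were A2 → A3 X2 S; A2 → X2 A2 X1.

S ::= v | A2 S; A3 ::= u | X1 A3 | X1 X1 | X1 S; A2 ::= v | S S | A3 Y1 | u | X2 Y2; X1 ::= u; X2 ::= v; Y1 ::= X2 S; Y2 ::= A2 X1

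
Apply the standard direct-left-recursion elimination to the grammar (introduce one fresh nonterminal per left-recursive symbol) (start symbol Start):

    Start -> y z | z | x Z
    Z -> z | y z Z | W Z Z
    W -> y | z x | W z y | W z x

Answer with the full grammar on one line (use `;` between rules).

Left recursion appears on W.
For W: α = {z y, z x}, β = {y, z x}. Rewrite as W → β W1 and W1 → α W1 | ε.

Start -> y z | z | x Z; Z -> z | y z Z | W Z Z; W -> y W1 | z x W1; W1 -> z y W1 | z x W1 | eps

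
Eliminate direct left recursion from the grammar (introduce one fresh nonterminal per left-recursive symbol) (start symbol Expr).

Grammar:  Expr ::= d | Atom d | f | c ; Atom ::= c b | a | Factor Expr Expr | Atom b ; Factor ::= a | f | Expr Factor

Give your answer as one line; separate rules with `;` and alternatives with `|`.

Atom is directly left-recursive.
For Atom: α = {b}, β = {c b, a, Factor Expr Expr}. Rewrite as Atom → β Atom1 and Atom1 → α Atom1 | ε.

Expr ::= d | Atom d | f | c; Atom ::= c b Atom1 | a Atom1 | Factor Expr Expr Atom1; Factor ::= a | f | Expr Factor; Atom1 ::= b Atom1 | epsilon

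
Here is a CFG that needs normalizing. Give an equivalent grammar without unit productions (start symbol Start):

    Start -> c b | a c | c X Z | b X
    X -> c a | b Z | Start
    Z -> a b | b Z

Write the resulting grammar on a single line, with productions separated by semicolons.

Unit pairs: X ⇒* {Start}.
Replace each nonterminal's rules with the union of the non-unit rules of every nonterminal it unit-derives.

Start -> c b | a c | c X Z | b X; X -> c b | a c | c X Z | b X | c a | b Z; Z -> a b | b Z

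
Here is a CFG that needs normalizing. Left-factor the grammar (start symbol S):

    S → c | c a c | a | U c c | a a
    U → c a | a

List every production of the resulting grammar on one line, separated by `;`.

S has alternatives sharing prefix 'c': factor to S → c S' with S' → ε | a c.
S has alternatives sharing prefix 'a': factor to S → a S'' with S'' → ε | a.

S → U c c | c S' | a S''; U → c a | a; S' → ε | a c; S'' → ε | a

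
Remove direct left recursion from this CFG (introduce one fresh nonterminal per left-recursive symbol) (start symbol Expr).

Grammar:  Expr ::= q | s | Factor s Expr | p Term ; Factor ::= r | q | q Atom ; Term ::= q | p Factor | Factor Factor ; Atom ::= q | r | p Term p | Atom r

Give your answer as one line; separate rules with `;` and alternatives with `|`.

Expr ::= q | s | Factor s Expr | p Term; Factor ::= r | q | q Atom; Term ::= q | p Factor | Factor Factor; Atom ::= q Atom1 | r Atom1 | p Term p Atom1; Atom1 ::= r Atom1 | ε

Directly left-recursive nonterminal: Atom.
For Atom: α = {r}, β = {q, r, p Term p}. Rewrite as Atom → β Atom1 and Atom1 → α Atom1 | ε.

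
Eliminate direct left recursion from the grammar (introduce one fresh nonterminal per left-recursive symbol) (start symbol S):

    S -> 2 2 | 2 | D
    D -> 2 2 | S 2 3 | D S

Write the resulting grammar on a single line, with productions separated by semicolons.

D is directly left-recursive.
For D: α = {S}, β = {2 2, S 2 3}. Rewrite as D → β D' and D' → α D' | ε.

S -> 2 2 | 2 | D; D -> 2 2 D' | S 2 3 D'; D' -> S D' | ε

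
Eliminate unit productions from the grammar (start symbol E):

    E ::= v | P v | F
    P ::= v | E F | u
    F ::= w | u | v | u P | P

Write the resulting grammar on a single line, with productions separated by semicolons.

E ::= v | P v | w | u | u P | E F; P ::= v | E F | u; F ::= w | u | v | u P | E F

Unit pairs: E ⇒* {F, P}; F ⇒* {P}.
Replace each nonterminal's rules with the union of the non-unit rules of every nonterminal it unit-derives.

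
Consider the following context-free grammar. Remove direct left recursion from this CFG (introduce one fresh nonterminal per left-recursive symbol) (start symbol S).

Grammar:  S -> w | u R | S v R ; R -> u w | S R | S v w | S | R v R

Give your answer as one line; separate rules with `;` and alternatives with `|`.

S -> w S' | u R S'; R -> u w R' | S R R' | S v w R' | S R'; S' -> v R S' | epsilon; R' -> v R R' | epsilon

Directly left-recursive nonterminals: S, R.
For S: α = {v R}, β = {w, u R}. Rewrite as S → β S' and S' → α S' | ε.
For R: α = {v R}, β = {u w, S R, S v w, S}. Rewrite as R → β R' and R' → α R' | ε.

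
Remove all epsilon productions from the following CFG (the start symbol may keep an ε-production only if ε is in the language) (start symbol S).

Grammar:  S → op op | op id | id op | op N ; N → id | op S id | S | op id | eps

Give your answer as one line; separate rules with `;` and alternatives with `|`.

Nullable nonterminals: {N}.
ε ∉ L(G), so no ε-production is kept.
Add the nullable-subset variants: S → op N gives op N | op.

S → op op | op id | id op | op N | op; N → id | op S id | S | op id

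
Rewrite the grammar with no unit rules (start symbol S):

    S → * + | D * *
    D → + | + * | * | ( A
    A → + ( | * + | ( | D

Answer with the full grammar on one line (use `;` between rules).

Unit pairs: A ⇒* {D}.
Replace each nonterminal's rules with the union of the non-unit rules of every nonterminal it unit-derives.

S → * + | D * *; D → + | + * | * | ( A; A → + | + * | * | ( A | + ( | * + | (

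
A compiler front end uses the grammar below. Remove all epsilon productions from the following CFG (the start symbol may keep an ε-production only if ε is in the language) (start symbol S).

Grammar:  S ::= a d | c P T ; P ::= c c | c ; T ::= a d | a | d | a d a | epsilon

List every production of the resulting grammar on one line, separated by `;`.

Nullable set = {T}.
ε ∉ L(G), so no ε-production is kept.
Add the nullable-subset variants: S → c P T gives c P T | c P.

S ::= a d | c P T | c P; P ::= c c | c; T ::= a d | a | d | a d a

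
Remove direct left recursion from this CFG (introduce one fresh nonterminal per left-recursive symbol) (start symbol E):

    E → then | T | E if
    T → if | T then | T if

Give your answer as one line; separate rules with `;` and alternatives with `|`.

E → then E' | T E'; T → if T'; E' → if E' | ε; T' → then T' | if T' | ε

E, T are directly left-recursive.
For E: α = {if}, β = {then, T}. Rewrite as E → β E' and E' → α E' | ε.
For T: α = {then, if}, β = {if}. Rewrite as T → β T' and T' → α T' | ε.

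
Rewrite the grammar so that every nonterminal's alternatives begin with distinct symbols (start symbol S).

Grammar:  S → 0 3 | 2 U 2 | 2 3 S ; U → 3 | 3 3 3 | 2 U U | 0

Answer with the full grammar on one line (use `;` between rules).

S has alternatives sharing prefix '2': factor to S → 2 S' with S' → U 2 | 3 S.
U has alternatives sharing prefix '3': factor to U → 3 U' with U' → ε | 3 3.

S → 0 3 | 2 S'; U → 2 U U | 0 | 3 U'; S' → U 2 | 3 S; U' → ε | 3 3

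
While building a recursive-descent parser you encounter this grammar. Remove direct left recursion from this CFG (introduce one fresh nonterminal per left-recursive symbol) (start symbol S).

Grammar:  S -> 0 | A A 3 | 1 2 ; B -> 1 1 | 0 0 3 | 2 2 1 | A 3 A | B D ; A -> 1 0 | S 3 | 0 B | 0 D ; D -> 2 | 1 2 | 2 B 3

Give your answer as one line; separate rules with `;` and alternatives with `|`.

Directly left-recursive nonterminal: B.
For B: α = {D}, β = {1 1, 0 0 3, 2 2 1, A 3 A}. Rewrite as B → β B' and B' → α B' | ε.

S -> 0 | A A 3 | 1 2; B -> 1 1 B' | 0 0 3 B' | 2 2 1 B' | A 3 A B'; A -> 1 0 | S 3 | 0 B | 0 D; D -> 2 | 1 2 | 2 B 3; B' -> D B' | ε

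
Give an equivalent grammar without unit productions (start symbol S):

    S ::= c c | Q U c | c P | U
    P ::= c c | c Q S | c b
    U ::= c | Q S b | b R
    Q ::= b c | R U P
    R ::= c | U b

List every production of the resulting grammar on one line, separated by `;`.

Unit pairs: S ⇒* {U}.
For every A with A ⇒* B via unit rules, add B's non-unit alternatives to A; then delete every rule of the form X → Y.

S ::= c | Q S b | b R | c c | Q U c | c P; P ::= c c | c Q S | c b; U ::= c | Q S b | b R; Q ::= b c | R U P; R ::= c | U b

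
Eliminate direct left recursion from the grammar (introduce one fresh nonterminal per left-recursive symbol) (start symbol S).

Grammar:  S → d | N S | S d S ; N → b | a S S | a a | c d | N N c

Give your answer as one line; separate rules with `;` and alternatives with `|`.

S → d S' | N S S'; N → b N' | a S S N' | a a N' | c d N'; S' → d S S' | ε; N' → N c N' | ε

Directly left-recursive nonterminals: S, N.
For S: α = {d S}, β = {d, N S}. Rewrite as S → β S' and S' → α S' | ε.
For N: α = {N c}, β = {b, a S S, a a, c d}. Rewrite as N → β N' and N' → α N' | ε.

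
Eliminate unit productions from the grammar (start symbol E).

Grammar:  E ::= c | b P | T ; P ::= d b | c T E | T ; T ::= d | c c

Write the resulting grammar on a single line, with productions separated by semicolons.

E ::= c | b P | d | c c; P ::= d b | c T E | d | c c; T ::= d | c c

Unit pairs: E ⇒* {T}; P ⇒* {T}.
Replace each nonterminal's rules with the union of the non-unit rules of every nonterminal it unit-derives.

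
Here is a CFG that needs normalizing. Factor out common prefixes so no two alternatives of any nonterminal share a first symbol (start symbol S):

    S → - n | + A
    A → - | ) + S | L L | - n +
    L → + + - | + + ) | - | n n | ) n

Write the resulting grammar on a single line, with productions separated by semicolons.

A has alternatives sharing prefix '-': factor to A → - A' with A' → ε | n +.
L has alternatives sharing prefix '+ +': factor to L → + + L' with L' → - | ).

S → - n | + A; A → ) + S | L L | - A'; L → - | n n | ) n | + + L'; A' → ε | n +; L' → - | )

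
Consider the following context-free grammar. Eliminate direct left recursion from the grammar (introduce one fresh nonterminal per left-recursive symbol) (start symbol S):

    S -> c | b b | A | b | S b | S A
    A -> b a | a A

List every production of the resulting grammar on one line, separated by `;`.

S -> c S' | b b S' | A S' | b S'; A -> b a | a A; S' -> b S' | A S' | eps

S is directly left-recursive.
For S: α = {b, A}, β = {c, b b, A, b}. Rewrite as S → β S' and S' → α S' | ε.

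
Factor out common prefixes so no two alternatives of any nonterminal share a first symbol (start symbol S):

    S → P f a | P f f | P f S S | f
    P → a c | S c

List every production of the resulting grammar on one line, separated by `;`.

S → f | P f S'; P → a c | S c; S' → a | f | S S

S has alternatives sharing prefix 'P f': factor to S → P f S' with S' → a | f | S S.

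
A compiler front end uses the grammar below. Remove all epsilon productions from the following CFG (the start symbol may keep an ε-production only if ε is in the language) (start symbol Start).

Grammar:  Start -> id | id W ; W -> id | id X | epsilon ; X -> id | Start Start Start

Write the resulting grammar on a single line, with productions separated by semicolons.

Start -> id | id W; W -> id | id X; X -> id | Start Start Start

Nullable set = {W}.
ε ∉ L(G), so no ε-production is kept.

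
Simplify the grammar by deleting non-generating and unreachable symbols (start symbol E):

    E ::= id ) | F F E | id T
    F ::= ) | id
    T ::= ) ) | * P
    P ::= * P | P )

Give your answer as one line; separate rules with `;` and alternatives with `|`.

Generating nonterminals: {E, F, T}.
Reachable from E after that: {E, F, T}.
Removed useless symbols: {P} and every production mentioning them.

E ::= id ) | F F E | id T; F ::= ) | id; T ::= ) )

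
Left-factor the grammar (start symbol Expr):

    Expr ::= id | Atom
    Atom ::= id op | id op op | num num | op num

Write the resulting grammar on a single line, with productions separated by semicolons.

Expr ::= id | Atom; Atom ::= num num | op num | id op Atom1; Atom1 ::= ε | op

Atom has alternatives sharing prefix 'id op': factor to Atom → id op Atom1 with Atom1 → ε | op.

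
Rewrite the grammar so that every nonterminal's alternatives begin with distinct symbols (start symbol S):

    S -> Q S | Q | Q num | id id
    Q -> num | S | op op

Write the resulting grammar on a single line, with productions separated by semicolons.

S -> id id | Q S'; Q -> num | S | op op; S' -> S | epsilon | num

S has alternatives sharing prefix 'Q': factor to S → Q S' with S' → S | ε | num.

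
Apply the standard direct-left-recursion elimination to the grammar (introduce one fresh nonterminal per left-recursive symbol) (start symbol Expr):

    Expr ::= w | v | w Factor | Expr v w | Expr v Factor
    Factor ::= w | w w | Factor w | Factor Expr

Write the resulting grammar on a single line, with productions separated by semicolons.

Expr ::= w Expr1 | v Expr1 | w Factor Expr1; Factor ::= w Factor1 | w w Factor1; Expr1 ::= v w Expr1 | v Factor Expr1 | epsilon; Factor1 ::= w Factor1 | Expr Factor1 | epsilon

Left recursion appears on Expr, Factor.
For Expr: α = {v w, v Factor}, β = {w, v, w Factor}. Rewrite as Expr → β Expr1 and Expr1 → α Expr1 | ε.
For Factor: α = {w, Expr}, β = {w, w w}. Rewrite as Factor → β Factor1 and Factor1 → α Factor1 | ε.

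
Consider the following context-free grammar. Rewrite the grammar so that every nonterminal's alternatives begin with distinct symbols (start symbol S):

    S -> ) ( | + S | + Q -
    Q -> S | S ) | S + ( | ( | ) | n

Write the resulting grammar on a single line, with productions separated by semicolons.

S has alternatives sharing prefix '+': factor to S → + S' with S' → S | Q -.
Q has alternatives sharing prefix 'S': factor to Q → S Q' with Q' → ε | ) | + (.

S -> ) ( | + S'; Q -> ( | ) | n | S Q'; S' -> S | Q -; Q' -> ε | ) | + (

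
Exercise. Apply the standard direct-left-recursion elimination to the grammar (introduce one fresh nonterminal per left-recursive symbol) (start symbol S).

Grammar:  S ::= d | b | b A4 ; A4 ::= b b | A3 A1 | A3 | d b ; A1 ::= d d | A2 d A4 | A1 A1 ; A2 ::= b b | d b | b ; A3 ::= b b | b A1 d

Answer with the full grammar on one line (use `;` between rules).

Left recursion appears on A1.
For A1: α = {A1}, β = {d d, A2 d A4}. Rewrite as A1 → β A1' and A1' → α A1' | ε.

S ::= d | b | b A4; A4 ::= b b | A3 A1 | A3 | d b; A1 ::= d d A1' | A2 d A4 A1'; A2 ::= b b | d b | b; A3 ::= b b | b A1 d; A1' ::= A1 A1' | eps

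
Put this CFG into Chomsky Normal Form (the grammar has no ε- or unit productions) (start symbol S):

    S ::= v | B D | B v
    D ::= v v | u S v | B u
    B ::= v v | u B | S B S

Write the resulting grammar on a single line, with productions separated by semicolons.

Introduce a nonterminal for each terminal appearing in a rule of length ≥ 2: X1 → v, X2 → u.
Binarize each right-hand side of length ≥ 3 by chaining fresh nonterminals (Y1, Y2, …): affected rules were D → X2 S X1; B → S B S.

S ::= v | B D | B X1; D ::= X1 X1 | X2 Y1 | B X2; B ::= X1 X1 | X2 B | S Y2; X1 ::= v; X2 ::= u; Y1 ::= S X1; Y2 ::= B S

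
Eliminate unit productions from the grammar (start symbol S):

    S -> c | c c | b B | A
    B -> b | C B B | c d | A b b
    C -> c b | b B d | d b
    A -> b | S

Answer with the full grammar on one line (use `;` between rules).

S -> c | c c | b B | b; B -> b | C B B | c d | A b b; C -> c b | b B d | d b; A -> c | c c | b B | b

Unit pairs: A ⇒* {S}; S ⇒* {A}.
For every A with A ⇒* B via unit rules, add B's non-unit alternatives to A; then delete every rule of the form X → Y.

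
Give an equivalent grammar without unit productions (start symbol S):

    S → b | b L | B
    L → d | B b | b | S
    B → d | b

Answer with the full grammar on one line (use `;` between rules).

S → d | b | b L; L → d | B b | b | b L; B → d | b

Unit pairs: L ⇒* {B, S}; S ⇒* {B}.
For each unit pair (A, B), copy every non-unit production of B to A, then drop all unit productions.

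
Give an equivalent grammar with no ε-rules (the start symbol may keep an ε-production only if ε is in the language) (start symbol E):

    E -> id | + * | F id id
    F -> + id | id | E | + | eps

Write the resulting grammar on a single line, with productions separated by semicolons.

Nullable nonterminals: {F}.
ε ∉ L(G), so no ε-production is kept.
For each production, add variants omitting each subset of nullable occurrences: E → F id id gives F id id | id id.

E -> id | + * | F id id | id id; F -> + id | id | E | +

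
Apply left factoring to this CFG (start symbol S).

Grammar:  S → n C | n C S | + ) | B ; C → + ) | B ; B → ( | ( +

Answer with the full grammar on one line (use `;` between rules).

S has alternatives sharing prefix 'n C': factor to S → n C S' with S' → ε | S.
B has alternatives sharing prefix '(': factor to B → ( B' with B' → ε | +.

S → + ) | B | n C S'; C → + ) | B; B → ( B'; S' → ε | S; B' → ε | +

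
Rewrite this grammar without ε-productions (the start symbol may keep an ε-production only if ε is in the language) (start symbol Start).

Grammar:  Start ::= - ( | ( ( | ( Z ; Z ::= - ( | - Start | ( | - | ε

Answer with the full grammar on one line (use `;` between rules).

Start ::= - ( | ( ( | ( Z | (; Z ::= - ( | - Start | ( | -

The nullable symbols are {Z}.
ε ∉ L(G), so no ε-production is kept.
Add the nullable-subset variants: Start → ( Z gives ( Z | (.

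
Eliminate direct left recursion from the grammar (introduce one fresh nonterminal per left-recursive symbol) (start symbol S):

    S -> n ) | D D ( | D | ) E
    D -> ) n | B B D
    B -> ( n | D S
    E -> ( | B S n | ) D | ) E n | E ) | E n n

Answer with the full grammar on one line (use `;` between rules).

S -> n ) | D D ( | D | ) E; D -> ) n | B B D; B -> ( n | D S; E -> ( E' | B S n E' | ) D E' | ) E n E'; E' -> ) E' | n n E' | ε

Directly left-recursive nonterminal: E.
For E: α = {), n n}, β = {(, B S n, ) D, ) E n}. Rewrite as E → β E' and E' → α E' | ε.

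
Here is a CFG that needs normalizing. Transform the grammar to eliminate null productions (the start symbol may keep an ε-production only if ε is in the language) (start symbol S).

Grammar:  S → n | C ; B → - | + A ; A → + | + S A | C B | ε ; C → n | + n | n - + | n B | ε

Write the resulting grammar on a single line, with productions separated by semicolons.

The nullable symbols are {A, C, S}.
ε ∈ L(G) since S is nullable, so keep S → ε.
Expand every rule over subsets of its nullable positions: B → + A gives + A | +. A → + S A gives + S A | + S | + A. A → C B gives C B | B.

S → n | C | ε; B → - | + A | +; A → + | + S A | + S | + A | C B | B; C → n | + n | n - + | n B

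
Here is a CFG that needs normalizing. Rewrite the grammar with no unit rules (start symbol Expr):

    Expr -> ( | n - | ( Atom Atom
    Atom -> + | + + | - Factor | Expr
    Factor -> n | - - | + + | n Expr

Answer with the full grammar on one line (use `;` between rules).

Expr -> ( | n - | ( Atom Atom; Atom -> + | + + | - Factor | ( | n - | ( Atom Atom; Factor -> n | - - | + + | n Expr

Unit pairs: Atom ⇒* {Expr}.
For each unit pair (A, B), copy every non-unit production of B to A, then drop all unit productions.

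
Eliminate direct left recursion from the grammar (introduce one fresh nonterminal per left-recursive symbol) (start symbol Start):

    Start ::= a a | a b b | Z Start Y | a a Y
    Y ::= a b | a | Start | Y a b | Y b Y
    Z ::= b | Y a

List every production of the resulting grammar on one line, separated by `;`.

Left recursion appears on Y.
For Y: α = {a b, b Y}, β = {a b, a, Start}. Rewrite as Y → β Y1 and Y1 → α Y1 | ε.

Start ::= a a | a b b | Z Start Y | a a Y; Y ::= a b Y1 | a Y1 | Start Y1; Z ::= b | Y a; Y1 ::= a b Y1 | b Y Y1 | ε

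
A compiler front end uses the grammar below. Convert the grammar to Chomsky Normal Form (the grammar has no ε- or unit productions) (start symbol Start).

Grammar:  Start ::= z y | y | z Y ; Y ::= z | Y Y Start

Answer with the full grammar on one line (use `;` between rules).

Start ::= X1 X2 | y | X1 Y; Y ::= z | Y Y1; X1 ::= z; X2 ::= y; Y1 ::= Y Start

Introduce a nonterminal for each terminal appearing in a rule of length ≥ 2: X1 → z, X2 → y.
Binarize each right-hand side of length ≥ 3 by chaining fresh nonterminals (Y1, Y2, …): affected rules were Y → Y Y Start.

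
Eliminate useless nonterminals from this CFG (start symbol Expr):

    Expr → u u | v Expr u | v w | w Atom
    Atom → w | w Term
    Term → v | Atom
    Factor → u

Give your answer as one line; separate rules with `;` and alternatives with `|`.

Generating nonterminals: {Atom, Expr, Factor, Term}.
Reachable from Expr after that: {Atom, Expr, Term}.
Removed useless symbols: {Factor} and every production mentioning them.

Expr → u u | v Expr u | v w | w Atom; Atom → w | w Term; Term → v | Atom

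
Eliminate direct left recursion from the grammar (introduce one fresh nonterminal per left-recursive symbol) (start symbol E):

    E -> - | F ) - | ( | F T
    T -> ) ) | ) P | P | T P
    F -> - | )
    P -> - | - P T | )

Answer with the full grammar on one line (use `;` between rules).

Left recursion appears on T.
For T: α = {P}, β = {) ), ) P, P}. Rewrite as T → β T' and T' → α T' | ε.

E -> - | F ) - | ( | F T; T -> ) ) T' | ) P T' | P T'; F -> - | ); P -> - | - P T | ); T' -> P T' | ε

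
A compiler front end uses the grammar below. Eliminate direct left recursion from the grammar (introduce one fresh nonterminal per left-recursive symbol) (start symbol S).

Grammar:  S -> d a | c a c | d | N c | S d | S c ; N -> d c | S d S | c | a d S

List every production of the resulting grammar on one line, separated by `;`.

S -> d a S' | c a c S' | d S' | N c S'; N -> d c | S d S | c | a d S; S' -> d S' | c S' | ε

S is directly left-recursive.
For S: α = {d, c}, β = {d a, c a c, d, N c}. Rewrite as S → β S' and S' → α S' | ε.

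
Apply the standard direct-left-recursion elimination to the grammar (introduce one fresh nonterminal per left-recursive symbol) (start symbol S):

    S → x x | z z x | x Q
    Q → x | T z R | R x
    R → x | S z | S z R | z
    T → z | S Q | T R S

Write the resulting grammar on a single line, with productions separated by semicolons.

S → x x | z z x | x Q; Q → x | T z R | R x; R → x | S z | S z R | z; T → z T' | S Q T'; T' → R S T' | ε

T is directly left-recursive.
For T: α = {R S}, β = {z, S Q}. Rewrite as T → β T' and T' → α T' | ε.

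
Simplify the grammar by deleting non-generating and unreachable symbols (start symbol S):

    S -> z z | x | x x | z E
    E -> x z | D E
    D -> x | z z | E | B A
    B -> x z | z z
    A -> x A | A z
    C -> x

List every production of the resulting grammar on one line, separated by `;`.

S -> z z | x | x x | z E; E -> x z | D E; D -> x | z z | E

Generating nonterminals: {B, C, D, E, S}.
Reachable from S after that: {D, E, S}.
Removed useless symbols: {A, B, C} and every production mentioning them.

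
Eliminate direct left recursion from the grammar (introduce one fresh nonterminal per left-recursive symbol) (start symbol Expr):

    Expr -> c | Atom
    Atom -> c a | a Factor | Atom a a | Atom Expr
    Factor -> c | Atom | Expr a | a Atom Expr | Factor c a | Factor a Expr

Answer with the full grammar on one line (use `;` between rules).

Left recursion appears on Atom, Factor.
For Atom: α = {a a, Expr}, β = {c a, a Factor}. Rewrite as Atom → β Atom1 and Atom1 → α Atom1 | ε.
For Factor: α = {c a, a Expr}, β = {c, Atom, Expr a, a Atom Expr}. Rewrite as Factor → β Factor1 and Factor1 → α Factor1 | ε.

Expr -> c | Atom; Atom -> c a Atom1 | a Factor Atom1; Factor -> c Factor1 | Atom Factor1 | Expr a Factor1 | a Atom Expr Factor1; Atom1 -> a a Atom1 | Expr Atom1 | ε; Factor1 -> c a Factor1 | a Expr Factor1 | ε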